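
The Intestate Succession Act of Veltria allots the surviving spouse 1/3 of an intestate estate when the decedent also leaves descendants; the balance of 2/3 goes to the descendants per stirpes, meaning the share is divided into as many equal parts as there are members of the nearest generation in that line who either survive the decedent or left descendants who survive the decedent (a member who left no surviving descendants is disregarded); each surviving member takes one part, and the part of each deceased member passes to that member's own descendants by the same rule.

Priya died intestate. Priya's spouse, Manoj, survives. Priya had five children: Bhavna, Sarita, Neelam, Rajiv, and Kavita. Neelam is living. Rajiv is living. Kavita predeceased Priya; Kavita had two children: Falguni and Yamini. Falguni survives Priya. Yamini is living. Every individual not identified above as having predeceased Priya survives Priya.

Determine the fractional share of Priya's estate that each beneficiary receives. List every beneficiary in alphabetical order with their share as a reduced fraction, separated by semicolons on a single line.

Bhavna 2/15; Falguni 1/15; Manoj 1/3; Neelam 2/15; Rajiv 2/15; Sarita 2/15; Yamini 1/15

Manoj, as surviving spouse, takes 1/3.
The remaining 2/3 passes to Priya's descendants per stirpes.
The 2/3 is divided into 5 equal shares of 2/15 among Bhavna, Sarita, Neelam, Rajiv, Kavita.
Bhavna is living and takes 2/15.
Sarita is living and takes 2/15.
Neelam is living and takes 2/15.
Rajiv is living and takes 2/15.
Kavita predeceased; the 2/15 allotted to Kavita's branch passes to Kavita's issue by representation.
The 2/15 is divided into 2 equal shares of 1/15 among Falguni, Yamini.
Falguni is living and takes 1/15.
Yamini is living and takes 1/15.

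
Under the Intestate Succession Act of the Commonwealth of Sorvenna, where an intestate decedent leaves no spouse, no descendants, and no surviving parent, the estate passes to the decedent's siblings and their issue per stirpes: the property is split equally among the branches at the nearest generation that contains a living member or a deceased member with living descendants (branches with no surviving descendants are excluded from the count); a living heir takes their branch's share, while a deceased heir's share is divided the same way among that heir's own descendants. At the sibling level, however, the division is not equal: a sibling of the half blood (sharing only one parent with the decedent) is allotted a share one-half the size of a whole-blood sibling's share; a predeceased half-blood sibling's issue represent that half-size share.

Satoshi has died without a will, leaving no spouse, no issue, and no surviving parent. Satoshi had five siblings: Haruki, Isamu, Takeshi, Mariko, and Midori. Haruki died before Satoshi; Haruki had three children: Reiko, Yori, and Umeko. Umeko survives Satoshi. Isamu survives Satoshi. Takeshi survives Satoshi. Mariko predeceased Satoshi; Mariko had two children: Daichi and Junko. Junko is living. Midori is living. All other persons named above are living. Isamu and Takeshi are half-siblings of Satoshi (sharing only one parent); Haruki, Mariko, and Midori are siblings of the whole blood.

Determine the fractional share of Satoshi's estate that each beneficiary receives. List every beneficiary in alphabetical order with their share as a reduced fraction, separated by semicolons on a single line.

No spouse, descendants, or parent survives, so the estate passes to Satoshi's siblings per stirpes.
Half-blood siblings count for one-half the weight of whole-blood siblings at the initial division.
Dividing 1 in proportion to weights (total weight 4): Haruki (weight 1) → 1/4; Isamu (weight 1/2) → 1/8; Takeshi (weight 1/2) → 1/8; Mariko (weight 1) → 1/4; Midori (weight 1) → 1/4.
Haruki predeceased; the 1/4 allotted to Haruki's branch passes to Haruki's issue by representation.
The 1/4 is divided into 3 equal shares of 1/12 among Reiko, Yori, Umeko.
Reiko is living and takes 1/12.
Yori is living and takes 1/12.
Umeko is living and takes 1/12.
Isamu is living and takes 1/8.
Takeshi is living and takes 1/8.
Mariko predeceased; the 1/4 allotted to Mariko's branch passes to Mariko's issue by representation.
The 1/4 is divided into 2 equal shares of 1/8 among Daichi, Junko.
Daichi is living and takes 1/8.
Junko is living and takes 1/8.
Midori is living and takes 1/4.

Daichi 1/8; Isamu 1/8; Junko 1/8; Midori 1/4; Reiko 1/12; Takeshi 1/8; Umeko 1/12; Yori 1/12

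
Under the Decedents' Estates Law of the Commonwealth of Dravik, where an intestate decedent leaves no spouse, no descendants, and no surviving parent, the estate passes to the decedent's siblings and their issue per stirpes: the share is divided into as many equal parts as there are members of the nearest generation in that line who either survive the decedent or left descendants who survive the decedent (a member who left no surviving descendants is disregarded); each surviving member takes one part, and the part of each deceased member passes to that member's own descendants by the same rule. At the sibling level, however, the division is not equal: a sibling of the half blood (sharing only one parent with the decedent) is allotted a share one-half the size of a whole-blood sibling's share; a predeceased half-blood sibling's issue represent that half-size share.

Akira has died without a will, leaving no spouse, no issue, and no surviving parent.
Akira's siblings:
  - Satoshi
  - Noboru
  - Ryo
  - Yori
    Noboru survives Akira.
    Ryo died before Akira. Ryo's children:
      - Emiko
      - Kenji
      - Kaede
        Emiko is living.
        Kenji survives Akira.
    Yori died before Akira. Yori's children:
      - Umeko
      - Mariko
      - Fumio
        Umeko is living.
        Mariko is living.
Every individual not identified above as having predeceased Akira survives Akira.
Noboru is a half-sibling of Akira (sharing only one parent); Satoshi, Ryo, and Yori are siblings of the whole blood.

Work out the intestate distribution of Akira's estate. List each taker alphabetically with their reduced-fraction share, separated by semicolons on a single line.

No spouse, descendants, or parent survives, so the estate passes to Akira's siblings per stirpes.
Half-blood siblings count for one-half the weight of whole-blood siblings at the initial division.
Dividing 1 in proportion to weights (total weight 7/2): Satoshi (weight 1) → 2/7; Noboru (weight 1/2) → 1/7; Ryo (weight 1) → 2/7; Yori (weight 1) → 2/7.
Satoshi is living and takes 2/7.
Noboru is living and takes 1/7.
Ryo predeceased; the 2/7 allotted to Ryo's branch passes to Ryo's issue by representation.
The 2/7 is divided into 3 equal shares of 2/21 among Emiko, Kenji, Kaede.
Emiko is living and takes 2/21.
Kenji is living and takes 2/21.
Kaede is living and takes 2/21.
Yori predeceased; the 2/7 allotted to Yori's branch passes to Yori's issue by representation.
The 2/7 is divided into 3 equal shares of 2/21 among Umeko, Mariko, Fumio.
Umeko is living and takes 2/21.
Mariko is living and takes 2/21.
Fumio is living and takes 2/21.

Emiko 2/21; Fumio 2/21; Kaede 2/21; Kenji 2/21; Mariko 2/21; Noboru 1/7; Satoshi 2/7; Umeko 2/21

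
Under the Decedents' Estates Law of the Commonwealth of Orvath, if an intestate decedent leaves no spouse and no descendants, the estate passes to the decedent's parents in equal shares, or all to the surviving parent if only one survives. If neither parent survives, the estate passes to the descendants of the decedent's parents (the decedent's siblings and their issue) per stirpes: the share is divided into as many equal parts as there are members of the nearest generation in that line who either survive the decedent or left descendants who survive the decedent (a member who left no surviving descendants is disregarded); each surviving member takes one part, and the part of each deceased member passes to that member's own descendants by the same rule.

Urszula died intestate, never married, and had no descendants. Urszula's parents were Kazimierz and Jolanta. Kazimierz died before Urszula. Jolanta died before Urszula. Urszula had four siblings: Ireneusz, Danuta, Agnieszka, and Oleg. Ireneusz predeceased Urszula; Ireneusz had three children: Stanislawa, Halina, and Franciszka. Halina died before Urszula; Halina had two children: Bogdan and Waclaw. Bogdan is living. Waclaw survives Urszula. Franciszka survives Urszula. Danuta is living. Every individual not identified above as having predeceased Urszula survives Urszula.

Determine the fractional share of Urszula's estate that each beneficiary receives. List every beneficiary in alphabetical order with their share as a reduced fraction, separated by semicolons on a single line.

Agnieszka 1/4; Bogdan 1/24; Danuta 1/4; Franciszka 1/12; Oleg 1/4; Stanislawa 1/12; Waclaw 1/24

Neither parent survives and there are no descendants, so the estate passes to Urszula's siblings and their issue per stirpes.
The estate is divided into 4 equal shares of 1/4 among Ireneusz, Danuta, Agnieszka, Oleg.
Ireneusz predeceased; the 1/4 allotted to Ireneusz's branch passes to Ireneusz's issue by representation.
The 1/4 is divided into 3 equal shares of 1/12 among Stanislawa, Halina, Franciszka.
Stanislawa is living and takes 1/12.
Halina predeceased; the 1/12 allotted to Halina's branch passes to Halina's issue by representation.
The 1/12 is divided into 2 equal shares of 1/24 among Bogdan, Waclaw.
Bogdan is living and takes 1/24.
Waclaw is living and takes 1/24.
Franciszka is living and takes 1/12.
Danuta is living and takes 1/4.
Agnieszka is living and takes 1/4.
Oleg is living and takes 1/4.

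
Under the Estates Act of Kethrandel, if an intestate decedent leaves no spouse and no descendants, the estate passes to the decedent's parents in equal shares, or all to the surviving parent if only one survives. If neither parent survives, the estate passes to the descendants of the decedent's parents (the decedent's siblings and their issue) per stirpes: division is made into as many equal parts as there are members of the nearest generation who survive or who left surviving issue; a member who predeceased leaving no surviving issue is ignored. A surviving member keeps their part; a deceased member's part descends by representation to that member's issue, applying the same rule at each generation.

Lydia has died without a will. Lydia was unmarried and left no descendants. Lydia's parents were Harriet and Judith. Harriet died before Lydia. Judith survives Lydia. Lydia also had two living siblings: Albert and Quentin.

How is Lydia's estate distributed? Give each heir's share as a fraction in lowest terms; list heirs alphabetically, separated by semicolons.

Only one parent, Judith, survives, so Judith takes the entire estate. The siblings take nothing because a surviving parent has priority.

Judith 1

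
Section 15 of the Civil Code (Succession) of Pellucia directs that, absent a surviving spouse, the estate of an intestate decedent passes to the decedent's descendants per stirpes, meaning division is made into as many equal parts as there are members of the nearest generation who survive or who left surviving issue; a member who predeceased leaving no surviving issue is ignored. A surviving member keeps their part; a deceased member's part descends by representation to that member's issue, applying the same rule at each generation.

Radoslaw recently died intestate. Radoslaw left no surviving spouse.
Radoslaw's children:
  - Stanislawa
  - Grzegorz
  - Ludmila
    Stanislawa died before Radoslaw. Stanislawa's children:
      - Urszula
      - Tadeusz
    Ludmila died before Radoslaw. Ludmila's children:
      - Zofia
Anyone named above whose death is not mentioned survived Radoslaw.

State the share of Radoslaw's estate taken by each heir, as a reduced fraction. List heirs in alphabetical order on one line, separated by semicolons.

There is no surviving spouse, so the entire estate passes to Radoslaw's descendants per stirpes.
The estate is divided into 3 equal shares of 1/3 among Stanislawa, Grzegorz, Ludmila.
Stanislawa predeceased; the 1/3 allotted to Stanislawa's branch passes to Stanislawa's issue by representation.
The 1/3 is divided into 2 equal shares of 1/6 among Urszula, Tadeusz.
Urszula is living and takes 1/6.
Tadeusz is living and takes 1/6.
Grzegorz is living and takes 1/3.
Ludmila predeceased; the 1/3 allotted to Ludmila's branch passes to Ludmila's issue by representation.
Zofia is the sole taker at this level and receives the full 1/3.

Grzegorz 1/3; Tadeusz 1/6; Urszula 1/6; Zofia 1/3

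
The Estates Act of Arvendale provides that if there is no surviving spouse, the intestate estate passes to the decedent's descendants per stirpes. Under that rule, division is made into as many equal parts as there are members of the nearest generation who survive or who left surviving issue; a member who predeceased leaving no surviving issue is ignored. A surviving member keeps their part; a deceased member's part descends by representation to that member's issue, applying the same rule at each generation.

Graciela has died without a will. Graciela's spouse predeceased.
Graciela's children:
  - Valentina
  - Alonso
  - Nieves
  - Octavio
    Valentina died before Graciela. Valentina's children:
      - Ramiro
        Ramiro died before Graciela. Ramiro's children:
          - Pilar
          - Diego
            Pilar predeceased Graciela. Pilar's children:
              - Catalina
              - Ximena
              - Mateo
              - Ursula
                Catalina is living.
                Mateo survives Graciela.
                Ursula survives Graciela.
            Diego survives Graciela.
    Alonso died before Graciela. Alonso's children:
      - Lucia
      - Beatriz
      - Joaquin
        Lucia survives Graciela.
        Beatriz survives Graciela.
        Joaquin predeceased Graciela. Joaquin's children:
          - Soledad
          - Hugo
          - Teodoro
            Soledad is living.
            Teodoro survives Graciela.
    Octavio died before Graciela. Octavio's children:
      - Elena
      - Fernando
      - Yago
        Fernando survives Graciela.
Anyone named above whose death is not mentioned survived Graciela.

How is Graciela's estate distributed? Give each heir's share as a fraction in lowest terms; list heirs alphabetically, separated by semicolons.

Beatriz 1/12; Catalina 1/32; Diego 1/8; Elena 1/12; Fernando 1/12; Hugo 1/36; Lucia 1/12; Mateo 1/32; Nieves 1/4; Soledad 1/36; Teodoro 1/36; Ursula 1/32; Ximena 1/32; Yago 1/12

There is no surviving spouse, so the entire estate passes to Graciela's descendants per stirpes.
The estate is divided into 4 equal shares of 1/4 among Valentina, Alonso, Nieves, Octavio.
Valentina predeceased; the 1/4 allotted to Valentina's branch passes to Valentina's issue by representation.
Ramiro's line is the sole branch at this level, so the full 1/4 passes to Ramiro's issue by representation.
The 1/4 is divided into 2 equal shares of 1/8 among Pilar, Diego.
Pilar predeceased; the 1/8 allotted to Pilar's branch passes to Pilar's issue by representation.
The 1/8 is divided into 4 equal shares of 1/32 among Catalina, Ximena, Mateo, Ursula.
Catalina is living and takes 1/32.
Ximena is living and takes 1/32.
Mateo is living and takes 1/32.
Ursula is living and takes 1/32.
Diego is living and takes 1/8.
Alonso predeceased; the 1/4 allotted to Alonso's branch passes to Alonso's issue by representation.
The 1/4 is divided into 3 equal shares of 1/12 among Lucia, Beatriz, Joaquin.
Lucia is living and takes 1/12.
Beatriz is living and takes 1/12.
Joaquin predeceased; the 1/12 allotted to Joaquin's branch passes to Joaquin's issue by representation.
The 1/12 is divided into 3 equal shares of 1/36 among Soledad, Hugo, Teodoro.
Soledad is living and takes 1/36.
Hugo is living and takes 1/36.
Teodoro is living and takes 1/36.
Nieves is living and takes 1/4.
Octavio predeceased; the 1/4 allotted to Octavio's branch passes to Octavio's issue by representation.
The 1/4 is divided into 3 equal shares of 1/12 among Elena, Fernando, Yago.
Elena is living and takes 1/12.
Fernando is living and takes 1/12.
Yago is living and takes 1/12.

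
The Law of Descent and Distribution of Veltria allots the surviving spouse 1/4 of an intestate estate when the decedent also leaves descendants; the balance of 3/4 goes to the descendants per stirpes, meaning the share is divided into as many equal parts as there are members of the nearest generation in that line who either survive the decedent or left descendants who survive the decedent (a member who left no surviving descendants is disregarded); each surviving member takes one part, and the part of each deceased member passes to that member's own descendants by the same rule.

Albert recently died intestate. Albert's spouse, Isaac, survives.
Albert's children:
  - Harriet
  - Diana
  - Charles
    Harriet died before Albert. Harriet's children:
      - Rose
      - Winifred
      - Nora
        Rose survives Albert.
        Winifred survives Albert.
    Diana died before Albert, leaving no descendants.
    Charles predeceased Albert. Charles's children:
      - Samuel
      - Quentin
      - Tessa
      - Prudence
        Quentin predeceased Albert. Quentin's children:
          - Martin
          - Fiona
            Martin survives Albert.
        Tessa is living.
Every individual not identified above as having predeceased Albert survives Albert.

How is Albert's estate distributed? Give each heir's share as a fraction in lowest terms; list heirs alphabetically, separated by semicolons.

Fiona 3/64; Isaac 1/4; Martin 3/64; Nora 1/8; Prudence 3/32; Rose 1/8; Samuel 3/32; Tessa 3/32; Winifred 1/8

Isaac, as surviving spouse, takes 1/4.
The remaining 3/4 passes to Albert's descendants per stirpes.
Diana left no surviving issue, so that branch lapses and is disregarded.
The 3/4 is divided into 2 equal shares of 3/8 among Harriet, Charles.
Harriet predeceased; the 3/8 allotted to Harriet's branch passes to Harriet's issue by representation.
The 3/8 is divided into 3 equal shares of 1/8 among Rose, Winifred, Nora.
Rose is living and takes 1/8.
Winifred is living and takes 1/8.
Nora is living and takes 1/8.
Charles predeceased; the 3/8 allotted to Charles's branch passes to Charles's issue by representation.
The 3/8 is divided into 4 equal shares of 3/32 among Samuel, Quentin, Tessa, Prudence.
Samuel is living and takes 3/32.
Quentin predeceased; the 3/32 allotted to Quentin's branch passes to Quentin's issue by representation.
The 3/32 is divided into 2 equal shares of 3/64 among Martin, Fiona.
Martin is living and takes 3/64.
Fiona is living and takes 3/64.
Tessa is living and takes 3/32.
Prudence is living and takes 3/32.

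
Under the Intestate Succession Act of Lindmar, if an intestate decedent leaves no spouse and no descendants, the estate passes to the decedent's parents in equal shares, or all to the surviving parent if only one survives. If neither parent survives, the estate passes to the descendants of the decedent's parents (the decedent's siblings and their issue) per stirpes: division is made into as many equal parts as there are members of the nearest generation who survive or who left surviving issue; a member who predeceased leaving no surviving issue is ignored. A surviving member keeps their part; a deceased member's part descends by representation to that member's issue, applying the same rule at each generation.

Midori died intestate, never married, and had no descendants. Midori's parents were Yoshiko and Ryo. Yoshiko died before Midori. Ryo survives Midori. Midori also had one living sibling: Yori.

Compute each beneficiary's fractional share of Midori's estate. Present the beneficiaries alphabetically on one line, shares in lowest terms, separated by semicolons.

Ryo 1

Only one parent, Ryo, survives, so Ryo takes the entire estate. The siblings take nothing because a surviving parent has priority.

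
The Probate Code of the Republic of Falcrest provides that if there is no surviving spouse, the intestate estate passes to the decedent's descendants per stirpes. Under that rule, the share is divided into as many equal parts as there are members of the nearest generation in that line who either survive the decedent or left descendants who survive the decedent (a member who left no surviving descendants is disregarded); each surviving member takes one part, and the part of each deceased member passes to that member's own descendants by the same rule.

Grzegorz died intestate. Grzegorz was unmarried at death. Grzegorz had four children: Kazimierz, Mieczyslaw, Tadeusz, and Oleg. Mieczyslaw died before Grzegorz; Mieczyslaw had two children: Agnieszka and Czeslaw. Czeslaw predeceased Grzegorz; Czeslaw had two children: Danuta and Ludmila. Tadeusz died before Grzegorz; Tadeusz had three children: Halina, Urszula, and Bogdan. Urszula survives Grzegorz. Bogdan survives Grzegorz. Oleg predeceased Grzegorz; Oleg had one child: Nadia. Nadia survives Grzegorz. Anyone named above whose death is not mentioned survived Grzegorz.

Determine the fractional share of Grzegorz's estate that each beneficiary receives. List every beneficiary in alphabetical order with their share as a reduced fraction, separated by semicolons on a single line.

There is no surviving spouse, so the entire estate passes to Grzegorz's descendants per stirpes.
The estate is divided into 4 equal shares of 1/4 among Kazimierz, Mieczyslaw, Tadeusz, Oleg.
Kazimierz is living and takes 1/4.
Mieczyslaw predeceased; the 1/4 allotted to Mieczyslaw's branch passes to Mieczyslaw's issue by representation.
The 1/4 is divided into 2 equal shares of 1/8 among Agnieszka, Czeslaw.
Agnieszka is living and takes 1/8.
Czeslaw predeceased; the 1/8 allotted to Czeslaw's branch passes to Czeslaw's issue by representation.
The 1/8 is divided into 2 equal shares of 1/16 among Danuta, Ludmila.
Danuta is living and takes 1/16.
Ludmila is living and takes 1/16.
Tadeusz predeceased; the 1/4 allotted to Tadeusz's branch passes to Tadeusz's issue by representation.
The 1/4 is divided into 3 equal shares of 1/12 among Halina, Urszula, Bogdan.
Halina is living and takes 1/12.
Urszula is living and takes 1/12.
Bogdan is living and takes 1/12.
Oleg predeceased; the 1/4 allotted to Oleg's branch passes to Oleg's issue by representation.
Nadia is the sole taker at this level and receives the full 1/4.

Agnieszka 1/8; Bogdan 1/12; Danuta 1/16; Halina 1/12; Kazimierz 1/4; Ludmila 1/16; Nadia 1/4; Urszula 1/12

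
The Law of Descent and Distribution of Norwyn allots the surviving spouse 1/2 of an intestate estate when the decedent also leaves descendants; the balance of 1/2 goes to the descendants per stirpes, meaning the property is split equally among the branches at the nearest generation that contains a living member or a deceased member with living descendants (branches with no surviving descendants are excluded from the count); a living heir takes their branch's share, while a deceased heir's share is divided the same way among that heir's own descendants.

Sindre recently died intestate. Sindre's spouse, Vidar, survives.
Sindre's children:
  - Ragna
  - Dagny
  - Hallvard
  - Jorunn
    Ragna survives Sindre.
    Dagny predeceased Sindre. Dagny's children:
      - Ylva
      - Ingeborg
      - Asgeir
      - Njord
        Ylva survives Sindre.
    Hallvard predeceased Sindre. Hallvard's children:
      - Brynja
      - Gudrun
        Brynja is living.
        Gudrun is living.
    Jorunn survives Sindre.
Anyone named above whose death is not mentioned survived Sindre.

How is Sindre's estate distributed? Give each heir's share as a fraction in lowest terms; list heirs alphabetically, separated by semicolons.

Vidar, as surviving spouse, takes 1/2.
The remaining 1/2 passes to Sindre's descendants per stirpes.
The 1/2 is divided into 4 equal shares of 1/8 among Ragna, Dagny, Hallvard, Jorunn.
Ragna is living and takes 1/8.
Dagny predeceased; the 1/8 allotted to Dagny's branch passes to Dagny's issue by representation.
The 1/8 is divided into 4 equal shares of 1/32 among Ylva, Ingeborg, Asgeir, Njord.
Ylva is living and takes 1/32.
Ingeborg is living and takes 1/32.
Asgeir is living and takes 1/32.
Njord is living and takes 1/32.
Hallvard predeceased; the 1/8 allotted to Hallvard's branch passes to Hallvard's issue by representation.
The 1/8 is divided into 2 equal shares of 1/16 among Brynja, Gudrun.
Brynja is living and takes 1/16.
Gudrun is living and takes 1/16.
Jorunn is living and takes 1/8.

Asgeir 1/32; Brynja 1/16; Gudrun 1/16; Ingeborg 1/32; Jorunn 1/8; Njord 1/32; Ragna 1/8; Vidar 1/2; Ylva 1/32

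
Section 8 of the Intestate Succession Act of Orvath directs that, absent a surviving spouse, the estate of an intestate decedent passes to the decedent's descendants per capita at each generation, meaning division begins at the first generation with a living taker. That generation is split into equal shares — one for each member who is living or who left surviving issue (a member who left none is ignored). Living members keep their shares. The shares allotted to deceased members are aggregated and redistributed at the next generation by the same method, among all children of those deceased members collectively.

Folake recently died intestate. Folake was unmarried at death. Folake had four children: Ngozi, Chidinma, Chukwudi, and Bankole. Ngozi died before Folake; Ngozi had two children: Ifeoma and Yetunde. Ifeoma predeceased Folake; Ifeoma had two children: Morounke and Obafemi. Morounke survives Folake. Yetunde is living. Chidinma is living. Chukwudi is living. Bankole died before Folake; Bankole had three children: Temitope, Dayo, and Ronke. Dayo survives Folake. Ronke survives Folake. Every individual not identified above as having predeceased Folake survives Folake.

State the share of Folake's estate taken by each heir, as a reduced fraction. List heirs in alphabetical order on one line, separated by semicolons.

Chidinma 1/4; Chukwudi 1/4; Dayo 1/10; Morounke 1/20; Obafemi 1/20; Ronke 1/10; Temitope 1/10; Yetunde 1/10

There is no surviving spouse, so the entire estate passes to Folake's descendants per capita at each generation.
At generation 1 (Ngozi, Chidinma, Chukwudi, Bankole) there are 4 shares of (1)/4 = 1/4 each.
Living: Chidinma and Chukwudi — each takes 1/4.
Deceased: Ngozi and Bankole. Their combined 1/2 is pooled and carried to generation 2.
At generation 2 (Ifeoma, Yetunde, Temitope, Dayo, Ronke) there are 5 shares of (1/2)/5 = 1/10 each.
Living: Yetunde, Temitope, Dayo, and Ronke — each takes 1/10.
Deceased: Ifeoma. That 1/10 share is carried to generation 3.
At generation 3 (Morounke, Obafemi) there are 2 shares of (1/10)/2 = 1/20 each.
Living: Morounke and Obafemi — each takes 1/20.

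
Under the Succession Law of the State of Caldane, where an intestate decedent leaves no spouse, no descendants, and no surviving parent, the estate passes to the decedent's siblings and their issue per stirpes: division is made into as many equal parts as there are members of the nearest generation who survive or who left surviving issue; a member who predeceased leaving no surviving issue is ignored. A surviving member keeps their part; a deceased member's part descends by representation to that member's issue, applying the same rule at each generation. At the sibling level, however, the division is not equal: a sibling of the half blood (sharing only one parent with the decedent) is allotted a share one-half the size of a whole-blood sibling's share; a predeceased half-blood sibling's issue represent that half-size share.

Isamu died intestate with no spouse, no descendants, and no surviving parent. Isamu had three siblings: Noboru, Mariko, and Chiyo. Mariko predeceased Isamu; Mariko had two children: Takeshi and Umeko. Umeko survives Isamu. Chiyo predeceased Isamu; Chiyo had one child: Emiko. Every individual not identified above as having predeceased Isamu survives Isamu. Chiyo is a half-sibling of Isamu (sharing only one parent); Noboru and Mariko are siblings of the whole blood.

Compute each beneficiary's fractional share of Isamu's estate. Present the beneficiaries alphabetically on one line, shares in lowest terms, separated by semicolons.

Emiko 1/5; Noboru 2/5; Takeshi 1/5; Umeko 1/5

No spouse, descendants, or parent survives, so the estate passes to Isamu's siblings per stirpes.
Half-blood siblings count for one-half the weight of whole-blood siblings at the initial division.
Dividing 1 in proportion to weights (total weight 5/2): Noboru (weight 1) → 2/5; Mariko (weight 1) → 2/5; Chiyo (weight 1/2) → 1/5.
Noboru is living and takes 2/5.
Mariko predeceased; the 2/5 allotted to Mariko's branch passes to Mariko's issue by representation.
The 2/5 is divided into 2 equal shares of 1/5 among Takeshi, Umeko.
Takeshi is living and takes 1/5.
Umeko is living and takes 1/5.
Chiyo predeceased; the 1/5 allotted to Chiyo's branch passes to Chiyo's issue by representation.
Emiko is the sole taker at this level and receives the full 1/5.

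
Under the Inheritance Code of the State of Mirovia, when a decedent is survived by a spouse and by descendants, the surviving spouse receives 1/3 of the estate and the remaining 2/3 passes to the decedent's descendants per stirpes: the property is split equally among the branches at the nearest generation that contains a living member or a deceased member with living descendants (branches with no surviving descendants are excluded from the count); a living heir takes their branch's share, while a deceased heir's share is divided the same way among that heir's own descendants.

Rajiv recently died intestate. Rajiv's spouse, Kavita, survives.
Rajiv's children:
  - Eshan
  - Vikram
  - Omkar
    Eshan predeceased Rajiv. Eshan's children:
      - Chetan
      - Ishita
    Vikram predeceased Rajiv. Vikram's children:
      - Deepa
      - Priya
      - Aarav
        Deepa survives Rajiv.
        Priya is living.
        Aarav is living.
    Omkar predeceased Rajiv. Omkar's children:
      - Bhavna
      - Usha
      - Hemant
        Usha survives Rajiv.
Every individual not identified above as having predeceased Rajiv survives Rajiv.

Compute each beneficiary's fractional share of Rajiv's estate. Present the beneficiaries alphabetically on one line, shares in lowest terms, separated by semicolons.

Aarav 2/27; Bhavna 2/27; Chetan 1/9; Deepa 2/27; Hemant 2/27; Ishita 1/9; Kavita 1/3; Priya 2/27; Usha 2/27

Kavita, as surviving spouse, takes 1/3.
The remaining 2/3 passes to Rajiv's descendants per stirpes.
The 2/3 is divided into 3 equal shares of 2/9 among Eshan, Vikram, Omkar.
Eshan predeceased; the 2/9 allotted to Eshan's branch passes to Eshan's issue by representation.
The 2/9 is divided into 2 equal shares of 1/9 among Chetan, Ishita.
Chetan is living and takes 1/9.
Ishita is living and takes 1/9.
Vikram predeceased; the 2/9 allotted to Vikram's branch passes to Vikram's issue by representation.
The 2/9 is divided into 3 equal shares of 2/27 among Deepa, Priya, Aarav.
Deepa is living and takes 2/27.
Priya is living and takes 2/27.
Aarav is living and takes 2/27.
Omkar predeceased; the 2/9 allotted to Omkar's branch passes to Omkar's issue by representation.
The 2/9 is divided into 3 equal shares of 2/27 among Bhavna, Usha, Hemant.
Bhavna is living and takes 2/27.
Usha is living and takes 2/27.
Hemant is living and takes 2/27.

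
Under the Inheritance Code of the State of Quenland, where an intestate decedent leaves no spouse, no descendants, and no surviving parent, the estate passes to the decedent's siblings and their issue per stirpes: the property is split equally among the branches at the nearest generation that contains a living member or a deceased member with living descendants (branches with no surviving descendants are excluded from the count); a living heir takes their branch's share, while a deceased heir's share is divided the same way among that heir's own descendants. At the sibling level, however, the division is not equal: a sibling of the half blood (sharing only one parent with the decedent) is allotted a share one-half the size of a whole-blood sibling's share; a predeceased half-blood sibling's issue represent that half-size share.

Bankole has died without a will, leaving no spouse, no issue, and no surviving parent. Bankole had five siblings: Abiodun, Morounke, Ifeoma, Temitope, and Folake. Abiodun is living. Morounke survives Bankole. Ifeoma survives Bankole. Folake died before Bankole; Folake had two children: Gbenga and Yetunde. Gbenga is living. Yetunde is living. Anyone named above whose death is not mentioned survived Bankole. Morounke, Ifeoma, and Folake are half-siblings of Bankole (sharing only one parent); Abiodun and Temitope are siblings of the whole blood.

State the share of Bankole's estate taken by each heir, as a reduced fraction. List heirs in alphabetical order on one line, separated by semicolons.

No spouse, descendants, or parent survives, so the estate passes to Bankole's siblings per stirpes.
Half-blood siblings count for one-half the weight of whole-blood siblings at the initial division.
Dividing 1 in proportion to weights (total weight 7/2): Abiodun (weight 1) → 2/7; Morounke (weight 1/2) → 1/7; Ifeoma (weight 1/2) → 1/7; Temitope (weight 1) → 2/7; Folake (weight 1/2) → 1/7.
Abiodun is living and takes 2/7.
Morounke is living and takes 1/7.
Ifeoma is living and takes 1/7.
Temitope is living and takes 2/7.
Folake predeceased; the 1/7 allotted to Folake's branch passes to Folake's issue by representation.
The 1/7 is divided into 2 equal shares of 1/14 among Gbenga, Yetunde.
Gbenga is living and takes 1/14.
Yetunde is living and takes 1/14.

Abiodun 2/7; Gbenga 1/14; Ifeoma 1/7; Morounke 1/7; Temitope 2/7; Yetunde 1/14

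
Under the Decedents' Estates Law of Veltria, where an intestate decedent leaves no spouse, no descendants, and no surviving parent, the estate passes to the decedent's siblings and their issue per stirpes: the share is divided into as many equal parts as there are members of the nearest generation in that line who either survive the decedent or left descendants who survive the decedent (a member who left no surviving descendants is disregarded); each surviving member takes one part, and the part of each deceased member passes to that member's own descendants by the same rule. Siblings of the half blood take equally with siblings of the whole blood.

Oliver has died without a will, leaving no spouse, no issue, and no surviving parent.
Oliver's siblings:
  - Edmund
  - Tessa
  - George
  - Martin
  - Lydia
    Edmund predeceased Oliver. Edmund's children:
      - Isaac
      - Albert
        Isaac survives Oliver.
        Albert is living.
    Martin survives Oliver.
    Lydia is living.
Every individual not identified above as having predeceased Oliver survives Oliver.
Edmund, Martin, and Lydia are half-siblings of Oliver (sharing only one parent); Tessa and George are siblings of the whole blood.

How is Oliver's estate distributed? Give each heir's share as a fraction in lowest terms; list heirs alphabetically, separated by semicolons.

No spouse, descendants, or parent survives, so the estate passes to Oliver's siblings per stirpes.
Half-blood and whole-blood siblings take equally under the stated rule.
The estate is divided into 5 equal shares of 1/5 among Edmund, Tessa, George, Martin, Lydia.
Edmund predeceased; the 1/5 allotted to Edmund's branch passes to Edmund's issue by representation.
The 1/5 is divided into 2 equal shares of 1/10 among Isaac, Albert.
Isaac is living and takes 1/10.
Albert is living and takes 1/10.
Tessa is living and takes 1/5.
George is living and takes 1/5.
Martin is living and takes 1/5.
Lydia is living and takes 1/5.

Albert 1/10; George 1/5; Isaac 1/10; Lydia 1/5; Martin 1/5; Tessa 1/5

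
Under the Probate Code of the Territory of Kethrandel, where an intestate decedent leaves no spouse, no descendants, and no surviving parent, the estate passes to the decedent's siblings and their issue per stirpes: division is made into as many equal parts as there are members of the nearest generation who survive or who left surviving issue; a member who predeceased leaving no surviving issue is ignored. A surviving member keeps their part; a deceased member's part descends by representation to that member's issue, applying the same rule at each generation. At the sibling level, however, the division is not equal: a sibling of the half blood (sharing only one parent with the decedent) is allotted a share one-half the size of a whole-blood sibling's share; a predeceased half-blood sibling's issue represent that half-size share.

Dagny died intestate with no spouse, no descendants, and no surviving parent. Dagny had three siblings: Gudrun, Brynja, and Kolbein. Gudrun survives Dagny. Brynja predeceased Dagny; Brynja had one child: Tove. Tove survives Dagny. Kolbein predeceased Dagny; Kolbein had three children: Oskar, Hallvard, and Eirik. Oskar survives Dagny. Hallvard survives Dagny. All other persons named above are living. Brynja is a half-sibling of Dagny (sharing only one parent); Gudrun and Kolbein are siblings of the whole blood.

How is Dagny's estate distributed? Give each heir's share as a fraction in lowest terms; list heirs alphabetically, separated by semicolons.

Eirik 2/15; Gudrun 2/5; Hallvard 2/15; Oskar 2/15; Tove 1/5

No spouse, descendants, or parent survives, so the estate passes to Dagny's siblings per stirpes.
Half-blood siblings count for one-half the weight of whole-blood siblings at the initial division.
Dividing 1 in proportion to weights (total weight 5/2): Gudrun (weight 1) → 2/5; Brynja (weight 1/2) → 1/5; Kolbein (weight 1) → 2/5.
Gudrun is living and takes 2/5.
Brynja predeceased; the 1/5 allotted to Brynja's branch passes to Brynja's issue by representation.
Tove is the sole taker at this level and receives the full 1/5.
Kolbein predeceased; the 2/5 allotted to Kolbein's branch passes to Kolbein's issue by representation.
The 2/5 is divided into 3 equal shares of 2/15 among Oskar, Hallvard, Eirik.
Oskar is living and takes 2/15.
Hallvard is living and takes 2/15.
Eirik is living and takes 2/15.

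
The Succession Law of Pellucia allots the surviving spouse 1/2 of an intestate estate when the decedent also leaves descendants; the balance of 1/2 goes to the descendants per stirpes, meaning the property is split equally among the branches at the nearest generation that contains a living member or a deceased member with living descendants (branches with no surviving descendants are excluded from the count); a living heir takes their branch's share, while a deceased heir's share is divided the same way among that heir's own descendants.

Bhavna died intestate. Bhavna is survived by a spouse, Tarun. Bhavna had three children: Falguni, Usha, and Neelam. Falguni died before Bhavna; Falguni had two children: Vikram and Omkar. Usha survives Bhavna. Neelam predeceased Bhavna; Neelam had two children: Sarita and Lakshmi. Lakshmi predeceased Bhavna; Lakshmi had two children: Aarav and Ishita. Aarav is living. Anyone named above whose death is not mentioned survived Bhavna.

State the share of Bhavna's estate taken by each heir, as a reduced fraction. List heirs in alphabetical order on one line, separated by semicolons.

Aarav 1/24; Ishita 1/24; Omkar 1/12; Sarita 1/12; Tarun 1/2; Usha 1/6; Vikram 1/12

Tarun, as surviving spouse, takes 1/2.
The remaining 1/2 passes to Bhavna's descendants per stirpes.
The 1/2 is divided into 3 equal shares of 1/6 among Falguni, Usha, Neelam.
Falguni predeceased; the 1/6 allotted to Falguni's branch passes to Falguni's issue by representation.
The 1/6 is divided into 2 equal shares of 1/12 among Vikram, Omkar.
Vikram is living and takes 1/12.
Omkar is living and takes 1/12.
Usha is living and takes 1/6.
Neelam predeceased; the 1/6 allotted to Neelam's branch passes to Neelam's issue by representation.
The 1/6 is divided into 2 equal shares of 1/12 among Sarita, Lakshmi.
Sarita is living and takes 1/12.
Lakshmi predeceased; the 1/12 allotted to Lakshmi's branch passes to Lakshmi's issue by representation.
The 1/12 is divided into 2 equal shares of 1/24 among Aarav, Ishita.
Aarav is living and takes 1/24.
Ishita is living and takes 1/24.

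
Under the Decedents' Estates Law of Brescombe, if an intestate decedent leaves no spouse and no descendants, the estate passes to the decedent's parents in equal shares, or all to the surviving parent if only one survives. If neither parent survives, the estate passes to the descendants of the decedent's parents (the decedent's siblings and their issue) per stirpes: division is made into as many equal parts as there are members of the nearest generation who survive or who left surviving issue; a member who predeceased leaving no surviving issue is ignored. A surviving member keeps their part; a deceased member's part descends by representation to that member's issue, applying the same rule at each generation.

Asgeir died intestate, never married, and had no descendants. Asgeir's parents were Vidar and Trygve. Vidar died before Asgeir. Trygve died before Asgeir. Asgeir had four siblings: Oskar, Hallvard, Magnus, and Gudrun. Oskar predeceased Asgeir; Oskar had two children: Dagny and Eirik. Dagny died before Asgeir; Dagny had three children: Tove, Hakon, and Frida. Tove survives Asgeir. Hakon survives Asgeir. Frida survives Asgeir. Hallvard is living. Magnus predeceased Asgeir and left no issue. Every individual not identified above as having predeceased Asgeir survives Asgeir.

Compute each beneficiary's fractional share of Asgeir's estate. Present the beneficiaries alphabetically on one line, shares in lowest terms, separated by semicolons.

Neither parent survives and there are no descendants, so the estate passes to Asgeir's siblings and their issue per stirpes.
Magnus left no surviving issue, so that branch lapses and is disregarded.
The estate is divided into 3 equal shares of 1/3 among Oskar, Hallvard, Gudrun.
Oskar predeceased; the 1/3 allotted to Oskar's branch passes to Oskar's issue by representation.
The 1/3 is divided into 2 equal shares of 1/6 among Dagny, Eirik.
Dagny predeceased; the 1/6 allotted to Dagny's branch passes to Dagny's issue by representation.
The 1/6 is divided into 3 equal shares of 1/18 among Tove, Hakon, Frida.
Tove is living and takes 1/18.
Hakon is living and takes 1/18.
Frida is living and takes 1/18.
Eirik is living and takes 1/6.
Hallvard is living and takes 1/3.
Gudrun is living and takes 1/3.

Eirik 1/6; Frida 1/18; Gudrun 1/3; Hakon 1/18; Hallvard 1/3; Tove 1/18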